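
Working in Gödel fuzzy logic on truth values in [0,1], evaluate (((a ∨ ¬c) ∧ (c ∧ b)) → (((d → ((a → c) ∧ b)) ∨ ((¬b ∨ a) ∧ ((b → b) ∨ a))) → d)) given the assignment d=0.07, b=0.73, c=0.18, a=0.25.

¬c: Gödel ¬ of 0.18 = 0 (operand ≠ 0)
(a ∨ ¬c) = max(0.25, 0) = 0.25
(c ∧ b) = min(0.18, 0.73) = 0.18
((a ∨ ¬c) ∧ (c ∧ b)) = min(0.25, 0.18) = 0.18
(a → c): 0.25 > 0.18, so result = 0.18
((a → c) ∧ b) = min(0.18, 0.73) = 0.18
(d → ((a → c) ∧ b)): 0.07 ≤ 0.18, so result = 1
¬b: Gödel ¬ of 0.73 = 0 (operand ≠ 0)
(¬b ∨ a) = max(0, 0.25) = 0.25
(b → b): 0.73 ≤ 0.73, so result = 1
((b → b) ∨ a) = max(1, 0.25) = 1
((¬b ∨ a) ∧ ((b → b) ∨ a)) = min(0.25, 1) = 0.25
((d → ((a → c) ∧ b)) ∨ ((¬b ∨ a) ∧ ((b → b) ∨ a))) = max(1, 0.25) = 1
(((d → ((a → c) ∧ b)) ∨ ((¬b ∨ a) ∧ ((b → b) ∨ a))) → d): 1 > 0.07, so result = 0.07
(((a ∨ ¬c) ∧ (c ∧ b)) → (((d → ((a → c) ∧ b)) ∨ ((¬b ∨ a) ∧ ((b → b) ∨ a))) → d)): 0.18 > 0.07, so result = 0.07

0.07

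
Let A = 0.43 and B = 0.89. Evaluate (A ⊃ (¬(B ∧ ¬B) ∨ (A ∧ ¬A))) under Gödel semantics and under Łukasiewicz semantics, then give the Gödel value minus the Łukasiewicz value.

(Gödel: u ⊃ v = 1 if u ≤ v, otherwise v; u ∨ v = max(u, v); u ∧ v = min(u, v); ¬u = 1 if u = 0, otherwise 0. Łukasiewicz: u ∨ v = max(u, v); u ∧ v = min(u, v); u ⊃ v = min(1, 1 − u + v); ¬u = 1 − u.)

Gödel evaluation:
  ¬B: Gödel ¬ of 0.89 = 0 (operand ≠ 0)
  (B ∧ ¬B) = min(0.89, 0) = 0
  ¬(B ∧ ¬B): Gödel ¬ of 0 = 1 (operand is 0)
  ¬A: Gödel ¬ of 0.43 = 0 (operand ≠ 0)
  (A ∧ ¬A) = min(0.43, 0) = 0
  (¬(B ∧ ¬B) ∨ (A ∧ ¬A)) = max(1, 0) = 1
  (A ⊃ (¬(B ∧ ¬B) ∨ (A ∧ ¬A))): 0.43 ≤ 1, so result = 1
  Gödel value = 1
Łukasiewicz evaluation:
  ¬B: Łukasiewicz ¬ gives 1 − 0.89 = 0.11
  (B ∧ ¬B) = min(0.89, 0.11) = 0.11
  ¬(B ∧ ¬B): Łukasiewicz ¬ gives 1 − 0.11 = 0.89
  ¬A: Łukasiewicz ¬ gives 1 − 0.43 = 0.57
  (A ∧ ¬A) = min(0.43, 0.57) = 0.43
  (¬(B ∧ ¬B) ∨ (A ∧ ¬A)) = max(0.89, 0.43) = 0.89
  (A ⊃ (¬(B ∧ ¬B) ∨ (A ∧ ¬A))): min(1, 1 − 0.43 + 0.89) = 1
  Łukasiewicz value = 1
Difference: 1 − 1 = 0.00

0.00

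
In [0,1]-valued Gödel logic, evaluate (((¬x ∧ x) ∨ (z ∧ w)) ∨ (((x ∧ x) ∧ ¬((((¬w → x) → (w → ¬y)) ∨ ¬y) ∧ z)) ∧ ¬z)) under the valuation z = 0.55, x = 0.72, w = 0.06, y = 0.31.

¬x: Gödel ¬ of 0.72 = 0 (operand ≠ 0)
(¬x ∧ x) = min(0, 0.72) = 0
(z ∧ w) = min(0.55, 0.06) = 0.06
((¬x ∧ x) ∨ (z ∧ w)) = max(0, 0.06) = 0.06
(x ∧ x) = min(0.72, 0.72) = 0.72
¬w: Gödel ¬ of 0.06 = 0 (operand ≠ 0)
(¬w → x): 0 ≤ 0.72, so result = 1
¬y: Gödel ¬ of 0.31 = 0 (operand ≠ 0)
(w → ¬y): 0.06 > 0, so result = 0
((¬w → x) → (w → ¬y)): 1 > 0, so result = 0
¬y: Gödel ¬ of 0.31 = 0 (operand ≠ 0)
(((¬w → x) → (w → ¬y)) ∨ ¬y) = max(0, 0) = 0
((((¬w → x) → (w → ¬y)) ∨ ¬y) ∧ z) = min(0, 0.55) = 0
¬((((¬w → x) → (w → ¬y)) ∨ ¬y) ∧ z): Gödel ¬ of 0 = 1 (operand is 0)
((x ∧ x) ∧ ¬((((¬w → x) → (w → ¬y)) ∨ ¬y) ∧ z)) = min(0.72, 1) = 0.72
¬z: Gödel ¬ of 0.55 = 0 (operand ≠ 0)
(((x ∧ x) ∧ ¬((((¬w → x) → (w → ¬y)) ∨ ¬y) ∧ z)) ∧ ¬z) = min(0.72, 0) = 0
(((¬x ∧ x) ∨ (z ∧ w)) ∨ (((x ∧ x) ∧ ¬((((¬w → x) → (w → ¬y)) ∨ ¬y) ∧ z)) ∧ ¬z)) = max(0.06, 0) = 0.06

0.06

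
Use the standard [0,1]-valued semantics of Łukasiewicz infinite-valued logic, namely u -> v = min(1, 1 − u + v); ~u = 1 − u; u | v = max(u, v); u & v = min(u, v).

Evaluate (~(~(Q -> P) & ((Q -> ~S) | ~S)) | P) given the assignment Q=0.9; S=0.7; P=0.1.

0.60

(Q -> P): min(1, 1 − 0.9 + 0.1) = 0.2
~(Q -> P): Łukasiewicz ¬ gives 1 − 0.2 = 0.8
~S: Łukasiewicz ¬ gives 1 − 0.7 = 0.3
(Q -> ~S): min(1, 1 − 0.9 + 0.3) = 0.4
~S: Łukasiewicz ¬ gives 1 − 0.7 = 0.3
((Q -> ~S) | ~S) = max(0.4, 0.3) = 0.4
(~(Q -> P) & ((Q -> ~S) | ~S)) = min(0.8, 0.4) = 0.4
~(~(Q -> P) & ((Q -> ~S) | ~S)): Łukasiewicz ¬ gives 1 − 0.4 = 0.6
(~(~(Q -> P) & ((Q -> ~S) | ~S)) | P) = max(0.6, 0.1) = 0.6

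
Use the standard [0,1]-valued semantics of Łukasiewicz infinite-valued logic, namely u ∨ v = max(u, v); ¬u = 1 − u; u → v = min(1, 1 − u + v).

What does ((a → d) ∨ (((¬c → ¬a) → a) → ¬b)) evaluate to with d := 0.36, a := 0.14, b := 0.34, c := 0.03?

(a → d): min(1, 1 − 0.14 + 0.36) = 1
¬c: Łukasiewicz ¬ gives 1 − 0.03 = 0.97
¬a: Łukasiewicz ¬ gives 1 − 0.14 = 0.86
(¬c → ¬a): min(1, 1 − 0.97 + 0.86) = 0.89
((¬c → ¬a) → a): min(1, 1 − 0.89 + 0.14) = 0.25
¬b: Łukasiewicz ¬ gives 1 − 0.34 = 0.66
(((¬c → ¬a) → a) → ¬b): min(1, 1 − 0.25 + 0.66) = 1
((a → d) ∨ (((¬c → ¬a) → a) → ¬b)) = max(1, 1) = 1

1.00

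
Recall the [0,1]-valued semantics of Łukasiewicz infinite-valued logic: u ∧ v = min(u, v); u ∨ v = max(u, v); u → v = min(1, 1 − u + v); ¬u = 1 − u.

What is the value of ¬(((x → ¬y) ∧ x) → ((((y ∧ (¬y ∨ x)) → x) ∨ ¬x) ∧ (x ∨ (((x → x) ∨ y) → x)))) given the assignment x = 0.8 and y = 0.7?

0.00

¬y: Łukasiewicz ¬ gives 1 − 0.7 = 0.3
(x → ¬y): min(1, 1 − 0.8 + 0.3) = 0.5
((x → ¬y) ∧ x) = min(0.5, 0.8) = 0.5
¬y: Łukasiewicz ¬ gives 1 − 0.7 = 0.3
(¬y ∨ x) = max(0.3, 0.8) = 0.8
(y ∧ (¬y ∨ x)) = min(0.7, 0.8) = 0.7
((y ∧ (¬y ∨ x)) → x): min(1, 1 − 0.7 + 0.8) = 1
¬x: Łukasiewicz ¬ gives 1 − 0.8 = 0.2
(((y ∧ (¬y ∨ x)) → x) ∨ ¬x) = max(1, 0.2) = 1
(x → x): min(1, 1 − 0.8 + 0.8) = 1
((x → x) ∨ y) = max(1, 0.7) = 1
(((x → x) ∨ y) → x): min(1, 1 − 1 + 0.8) = 0.8
(x ∨ (((x → x) ∨ y) → x)) = max(0.8, 0.8) = 0.8
((((y ∧ (¬y ∨ x)) → x) ∨ ¬x) ∧ (x ∨ (((x → x) ∨ y) → x))) = min(1, 0.8) = 0.8
(((x → ¬y) ∧ x) → ((((y ∧ (¬y ∨ x)) → x) ∨ ¬x) ∧ (x ∨ (((x → x) ∨ y) → x)))): min(1, 1 − 0.5 + 0.8) = 1
¬(((x → ¬y) ∧ x) → ((((y ∧ (¬y ∨ x)) → x) ∨ ¬x) ∧ (x ∨ (((x → x) ∨ y) → x)))): Łukasiewicz ¬ gives 1 − 1 = 0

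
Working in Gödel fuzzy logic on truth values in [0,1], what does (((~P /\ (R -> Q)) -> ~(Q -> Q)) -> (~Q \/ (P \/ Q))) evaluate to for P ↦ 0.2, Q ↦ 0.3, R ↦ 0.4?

~P: Gödel ¬ of 0.2 = 0 (operand ≠ 0)
(R -> Q): 0.4 > 0.3, so result = 0.3
(~P /\ (R -> Q)) = min(0, 0.3) = 0
(Q -> Q): 0.3 ≤ 0.3, so result = 1
~(Q -> Q): Gödel ¬ of 1 = 0 (operand ≠ 0)
((~P /\ (R -> Q)) -> ~(Q -> Q)): 0 ≤ 0, so result = 1
~Q: Gödel ¬ of 0.3 = 0 (operand ≠ 0)
(P \/ Q) = max(0.2, 0.3) = 0.3
(~Q \/ (P \/ Q)) = max(0, 0.3) = 0.3
(((~P /\ (R -> Q)) -> ~(Q -> Q)) -> (~Q \/ (P \/ Q))): 1 > 0.3, so result = 0.3

0.30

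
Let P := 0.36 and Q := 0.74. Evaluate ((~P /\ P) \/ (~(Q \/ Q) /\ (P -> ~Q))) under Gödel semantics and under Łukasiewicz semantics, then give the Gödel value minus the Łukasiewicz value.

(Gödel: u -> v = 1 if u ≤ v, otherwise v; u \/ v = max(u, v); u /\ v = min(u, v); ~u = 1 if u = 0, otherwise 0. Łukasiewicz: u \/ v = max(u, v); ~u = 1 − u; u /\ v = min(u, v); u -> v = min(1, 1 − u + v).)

Gödel evaluation:
  ~P: Gödel ¬ of 0.36 = 0 (operand ≠ 0)
  (~P /\ P) = min(0, 0.36) = 0
  (Q \/ Q) = max(0.74, 0.74) = 0.74
  ~(Q \/ Q): Gödel ¬ of 0.74 = 0 (operand ≠ 0)
  ~Q: Gödel ¬ of 0.74 = 0 (operand ≠ 0)
  (P -> ~Q): 0.36 > 0, so result = 0
  (~(Q \/ Q) /\ (P -> ~Q)) = min(0, 0) = 0
  ((~P /\ P) \/ (~(Q \/ Q) /\ (P -> ~Q))) = max(0, 0) = 0
  Gödel value = 0
Łukasiewicz evaluation:
  ~P: Łukasiewicz ¬ gives 1 − 0.36 = 0.64
  (~P /\ P) = min(0.64, 0.36) = 0.36
  (Q \/ Q) = max(0.74, 0.74) = 0.74
  ~(Q \/ Q): Łukasiewicz ¬ gives 1 − 0.74 = 0.26
  ~Q: Łukasiewicz ¬ gives 1 − 0.74 = 0.26
  (P -> ~Q): min(1, 1 − 0.36 + 0.26) = 0.9
  (~(Q \/ Q) /\ (P -> ~Q)) = min(0.26, 0.9) = 0.26
  ((~P /\ P) \/ (~(Q \/ Q) /\ (P -> ~Q))) = max(0.36, 0.26) = 0.36
  Łukasiewicz value = 0.36
Difference: 0 − 0.36 = -0.36

-0.36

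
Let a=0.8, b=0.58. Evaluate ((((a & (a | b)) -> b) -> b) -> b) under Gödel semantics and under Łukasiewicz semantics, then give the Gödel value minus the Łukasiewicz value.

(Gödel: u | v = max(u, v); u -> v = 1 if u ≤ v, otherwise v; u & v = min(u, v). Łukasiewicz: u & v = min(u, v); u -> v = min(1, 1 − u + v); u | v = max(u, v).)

-0.20

Gödel evaluation:
  (a | b) = max(0.8, 0.58) = 0.8
  (a & (a | b)) = min(0.8, 0.8) = 0.8
  ((a & (a | b)) -> b): 0.8 > 0.58, so result = 0.58
  (((a & (a | b)) -> b) -> b): 0.58 ≤ 0.58, so result = 1
  ((((a & (a | b)) -> b) -> b) -> b): 1 > 0.58, so result = 0.58
  Gödel value = 0.58
Łukasiewicz evaluation:
  (a | b) = max(0.8, 0.58) = 0.8
  (a & (a | b)) = min(0.8, 0.8) = 0.8
  ((a & (a | b)) -> b): min(1, 1 − 0.8 + 0.58) = 0.78
  (((a & (a | b)) -> b) -> b): min(1, 1 − 0.78 + 0.58) = 0.8
  ((((a & (a | b)) -> b) -> b) -> b): min(1, 1 − 0.8 + 0.58) = 0.78
  Łukasiewicz value = 0.78
Difference: 0.58 − 0.78 = -0.20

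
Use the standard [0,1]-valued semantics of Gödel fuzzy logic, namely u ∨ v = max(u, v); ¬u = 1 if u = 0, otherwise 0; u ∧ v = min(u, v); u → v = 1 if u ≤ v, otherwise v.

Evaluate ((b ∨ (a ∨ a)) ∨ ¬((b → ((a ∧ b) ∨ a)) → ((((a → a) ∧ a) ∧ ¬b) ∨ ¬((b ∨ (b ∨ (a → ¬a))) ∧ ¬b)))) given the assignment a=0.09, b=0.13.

0.13

(a ∨ a) = max(0.09, 0.09) = 0.09
(b ∨ (a ∨ a)) = max(0.13, 0.09) = 0.13
(a ∧ b) = min(0.09, 0.13) = 0.09
((a ∧ b) ∨ a) = max(0.09, 0.09) = 0.09
(b → ((a ∧ b) ∨ a)): 0.13 > 0.09, so result = 0.09
(a → a): 0.09 ≤ 0.09, so result = 1
((a → a) ∧ a) = min(1, 0.09) = 0.09
¬b: Gödel ¬ of 0.13 = 0 (operand ≠ 0)
(((a → a) ∧ a) ∧ ¬b) = min(0.09, 0) = 0
¬a: Gödel ¬ of 0.09 = 0 (operand ≠ 0)
(a → ¬a): 0.09 > 0, so result = 0
(b ∨ (a → ¬a)) = max(0.13, 0) = 0.13
(b ∨ (b ∨ (a → ¬a))) = max(0.13, 0.13) = 0.13
¬b: Gödel ¬ of 0.13 = 0 (operand ≠ 0)
((b ∨ (b ∨ (a → ¬a))) ∧ ¬b) = min(0.13, 0) = 0
¬((b ∨ (b ∨ (a → ¬a))) ∧ ¬b): Gödel ¬ of 0 = 1 (operand is 0)
((((a → a) ∧ a) ∧ ¬b) ∨ ¬((b ∨ (b ∨ (a → ¬a))) ∧ ¬b)) = max(0, 1) = 1
((b → ((a ∧ b) ∨ a)) → ((((a → a) ∧ a) ∧ ¬b) ∨ ¬((b ∨ (b ∨ (a → ¬a))) ∧ ¬b))): 0.09 ≤ 1, so result = 1
¬((b → ((a ∧ b) ∨ a)) → ((((a → a) ∧ a) ∧ ¬b) ∨ ¬((b ∨ (b ∨ (a → ¬a))) ∧ ¬b))): Gödel ¬ of 1 = 0 (operand ≠ 0)
((b ∨ (a ∨ a)) ∨ ¬((b → ((a ∧ b) ∨ a)) → ((((a → a) ∧ a) ∧ ¬b) ∨ ¬((b ∨ (b ∨ (a → ¬a))) ∧ ¬b)))) = max(0.13, 0) = 0.13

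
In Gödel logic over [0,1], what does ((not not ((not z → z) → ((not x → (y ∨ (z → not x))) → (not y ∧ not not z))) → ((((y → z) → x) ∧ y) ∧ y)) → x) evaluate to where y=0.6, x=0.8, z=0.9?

not z: Gödel ¬ of 0.9 = 0 (operand ≠ 0)
(not z → z): 0 ≤ 0.9, so result = 1
not x: Gödel ¬ of 0.8 = 0 (operand ≠ 0)
not x: Gödel ¬ of 0.8 = 0 (operand ≠ 0)
(z → not x): 0.9 > 0, so result = 0
(y ∨ (z → not x)) = max(0.6, 0) = 0.6
(not x → (y ∨ (z → not x))): 0 ≤ 0.6, so result = 1
not y: Gödel ¬ of 0.6 = 0 (operand ≠ 0)
not z: Gödel ¬ of 0.9 = 0 (operand ≠ 0)
not not z: Gödel ¬ of 0 = 1 (operand is 0)
(not y ∧ not not z) = min(0, 1) = 0
((not x → (y ∨ (z → not x))) → (not y ∧ not not z)): 1 > 0, so result = 0
((not z → z) → ((not x → (y ∨ (z → not x))) → (not y ∧ not not z))): 1 > 0, so result = 0
not ((not z → z) → ((not x → (y ∨ (z → not x))) → (not y ∧ not not z))): Gödel ¬ of 0 = 1 (operand is 0)
not not ((not z → z) → ((not x → (y ∨ (z → not x))) → (not y ∧ not not z))): Gödel ¬ of 1 = 0 (operand ≠ 0)
(y → z): 0.6 ≤ 0.9, so result = 1
((y → z) → x): 1 > 0.8, so result = 0.8
(((y → z) → x) ∧ y) = min(0.8, 0.6) = 0.6
((((y → z) → x) ∧ y) ∧ y) = min(0.6, 0.6) = 0.6
(not not ((not z → z) → ((not x → (y ∨ (z → not x))) → (not y ∧ not not z))) → ((((y → z) → x) ∧ y) ∧ y)): 0 ≤ 0.6, so result = 1
((not not ((not z → z) → ((not x → (y ∨ (z → not x))) → (not y ∧ not not z))) → ((((y → z) → x) ∧ y) ∧ y)) → x): 1 > 0.8, so result = 0.8

0.80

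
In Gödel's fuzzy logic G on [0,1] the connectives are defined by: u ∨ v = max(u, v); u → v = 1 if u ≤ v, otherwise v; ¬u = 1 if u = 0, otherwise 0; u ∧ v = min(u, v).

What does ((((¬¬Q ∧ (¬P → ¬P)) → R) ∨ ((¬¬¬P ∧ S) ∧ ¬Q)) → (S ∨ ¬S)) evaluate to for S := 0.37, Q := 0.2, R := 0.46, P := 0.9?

¬Q: Gödel ¬ of 0.2 = 0 (operand ≠ 0)
¬¬Q: Gödel ¬ of 0 = 1 (operand is 0)
¬P: Gödel ¬ of 0.9 = 0 (operand ≠ 0)
¬P: Gödel ¬ of 0.9 = 0 (operand ≠ 0)
(¬P → ¬P): 0 ≤ 0, so result = 1
(¬¬Q ∧ (¬P → ¬P)) = min(1, 1) = 1
((¬¬Q ∧ (¬P → ¬P)) → R): 1 > 0.46, so result = 0.46
¬P: Gödel ¬ of 0.9 = 0 (operand ≠ 0)
¬¬P: Gödel ¬ of 0 = 1 (operand is 0)
¬¬¬P: Gödel ¬ of 1 = 0 (operand ≠ 0)
(¬¬¬P ∧ S) = min(0, 0.37) = 0
¬Q: Gödel ¬ of 0.2 = 0 (operand ≠ 0)
((¬¬¬P ∧ S) ∧ ¬Q) = min(0, 0) = 0
(((¬¬Q ∧ (¬P → ¬P)) → R) ∨ ((¬¬¬P ∧ S) ∧ ¬Q)) = max(0.46, 0) = 0.46
¬S: Gödel ¬ of 0.37 = 0 (operand ≠ 0)
(S ∨ ¬S) = max(0.37, 0) = 0.37
((((¬¬Q ∧ (¬P → ¬P)) → R) ∨ ((¬¬¬P ∧ S) ∧ ¬Q)) → (S ∨ ¬S)): 0.46 > 0.37, so result = 0.37

0.37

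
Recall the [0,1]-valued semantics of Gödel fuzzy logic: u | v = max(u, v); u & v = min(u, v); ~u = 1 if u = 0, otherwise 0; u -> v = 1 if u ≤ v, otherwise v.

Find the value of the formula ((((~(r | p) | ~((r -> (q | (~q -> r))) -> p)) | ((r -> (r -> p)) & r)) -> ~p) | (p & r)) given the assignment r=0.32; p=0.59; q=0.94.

0.32

(r | p) = max(0.32, 0.59) = 0.59
~(r | p): Gödel ¬ of 0.59 = 0 (operand ≠ 0)
~q: Gödel ¬ of 0.94 = 0 (operand ≠ 0)
(~q -> r): 0 ≤ 0.32, so result = 1
(q | (~q -> r)) = max(0.94, 1) = 1
(r -> (q | (~q -> r))): 0.32 ≤ 1, so result = 1
((r -> (q | (~q -> r))) -> p): 1 > 0.59, so result = 0.59
~((r -> (q | (~q -> r))) -> p): Gödel ¬ of 0.59 = 0 (operand ≠ 0)
(~(r | p) | ~((r -> (q | (~q -> r))) -> p)) = max(0, 0) = 0
(r -> p): 0.32 ≤ 0.59, so result = 1
(r -> (r -> p)): 0.32 ≤ 1, so result = 1
((r -> (r -> p)) & r) = min(1, 0.32) = 0.32
((~(r | p) | ~((r -> (q | (~q -> r))) -> p)) | ((r -> (r -> p)) & r)) = max(0, 0.32) = 0.32
~p: Gödel ¬ of 0.59 = 0 (operand ≠ 0)
(((~(r | p) | ~((r -> (q | (~q -> r))) -> p)) | ((r -> (r -> p)) & r)) -> ~p): 0.32 > 0, so result = 0
(p & r) = min(0.59, 0.32) = 0.32
((((~(r | p) | ~((r -> (q | (~q -> r))) -> p)) | ((r -> (r -> p)) & r)) -> ~p) | (p & r)) = max(0, 0.32) = 0.32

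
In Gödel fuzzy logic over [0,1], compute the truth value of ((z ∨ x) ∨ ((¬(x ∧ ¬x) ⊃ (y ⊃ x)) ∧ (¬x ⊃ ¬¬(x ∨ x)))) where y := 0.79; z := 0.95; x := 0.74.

0.95

(z ∨ x) = max(0.95, 0.74) = 0.95
¬x: Gödel ¬ of 0.74 = 0 (operand ≠ 0)
(x ∧ ¬x) = min(0.74, 0) = 0
¬(x ∧ ¬x): Gödel ¬ of 0 = 1 (operand is 0)
(y ⊃ x): 0.79 > 0.74, so result = 0.74
(¬(x ∧ ¬x) ⊃ (y ⊃ x)): 1 > 0.74, so result = 0.74
¬x: Gödel ¬ of 0.74 = 0 (operand ≠ 0)
(x ∨ x) = max(0.74, 0.74) = 0.74
¬(x ∨ x): Gödel ¬ of 0.74 = 0 (operand ≠ 0)
¬¬(x ∨ x): Gödel ¬ of 0 = 1 (operand is 0)
(¬x ⊃ ¬¬(x ∨ x)): 0 ≤ 1, so result = 1
((¬(x ∧ ¬x) ⊃ (y ⊃ x)) ∧ (¬x ⊃ ¬¬(x ∨ x))) = min(0.74, 1) = 0.74
((z ∨ x) ∨ ((¬(x ∧ ¬x) ⊃ (y ⊃ x)) ∧ (¬x ⊃ ¬¬(x ∨ x)))) = max(0.95, 0.74) = 0.95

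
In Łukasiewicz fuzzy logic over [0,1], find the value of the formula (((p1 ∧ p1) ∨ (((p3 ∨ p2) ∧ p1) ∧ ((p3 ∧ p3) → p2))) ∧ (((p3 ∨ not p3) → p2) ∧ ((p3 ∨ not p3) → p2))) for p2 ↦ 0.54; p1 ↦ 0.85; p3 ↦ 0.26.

0.80

(p1 ∧ p1) = min(0.85, 0.85) = 0.85
(p3 ∨ p2) = max(0.26, 0.54) = 0.54
((p3 ∨ p2) ∧ p1) = min(0.54, 0.85) = 0.54
(p3 ∧ p3) = min(0.26, 0.26) = 0.26
((p3 ∧ p3) → p2): min(1, 1 − 0.26 + 0.54) = 1
(((p3 ∨ p2) ∧ p1) ∧ ((p3 ∧ p3) → p2)) = min(0.54, 1) = 0.54
((p1 ∧ p1) ∨ (((p3 ∨ p2) ∧ p1) ∧ ((p3 ∧ p3) → p2))) = max(0.85, 0.54) = 0.85
not p3: Łukasiewicz ¬ gives 1 − 0.26 = 0.74
(p3 ∨ not p3) = max(0.26, 0.74) = 0.74
((p3 ∨ not p3) → p2): min(1, 1 − 0.74 + 0.54) = 0.8
not p3: Łukasiewicz ¬ gives 1 − 0.26 = 0.74
(p3 ∨ not p3) = max(0.26, 0.74) = 0.74
((p3 ∨ not p3) → p2): min(1, 1 − 0.74 + 0.54) = 0.8
(((p3 ∨ not p3) → p2) ∧ ((p3 ∨ not p3) → p2)) = min(0.8, 0.8) = 0.8
(((p1 ∧ p1) ∨ (((p3 ∨ p2) ∧ p1) ∧ ((p3 ∧ p3) → p2))) ∧ (((p3 ∨ not p3) → p2) ∧ ((p3 ∨ not p3) → p2))) = min(0.85, 0.8) = 0.8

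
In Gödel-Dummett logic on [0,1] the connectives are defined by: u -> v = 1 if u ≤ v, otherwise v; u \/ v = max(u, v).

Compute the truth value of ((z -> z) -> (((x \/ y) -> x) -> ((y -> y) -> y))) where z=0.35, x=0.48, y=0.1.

0.10

(z -> z): 0.35 ≤ 0.35, so result = 1
(x \/ y) = max(0.48, 0.1) = 0.48
((x \/ y) -> x): 0.48 ≤ 0.48, so result = 1
(y -> y): 0.1 ≤ 0.1, so result = 1
((y -> y) -> y): 1 > 0.1, so result = 0.1
(((x \/ y) -> x) -> ((y -> y) -> y)): 1 > 0.1, so result = 0.1
((z -> z) -> (((x \/ y) -> x) -> ((y -> y) -> y))): 1 > 0.1, so result = 0.1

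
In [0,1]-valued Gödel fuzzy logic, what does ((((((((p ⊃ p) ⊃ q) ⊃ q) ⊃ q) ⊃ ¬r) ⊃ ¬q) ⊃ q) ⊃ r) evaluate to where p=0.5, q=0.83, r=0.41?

(p ⊃ p): 0.5 ≤ 0.5, so result = 1
((p ⊃ p) ⊃ q): 1 > 0.83, so result = 0.83
(((p ⊃ p) ⊃ q) ⊃ q): 0.83 ≤ 0.83, so result = 1
((((p ⊃ p) ⊃ q) ⊃ q) ⊃ q): 1 > 0.83, so result = 0.83
¬r: Gödel ¬ of 0.41 = 0 (operand ≠ 0)
(((((p ⊃ p) ⊃ q) ⊃ q) ⊃ q) ⊃ ¬r): 0.83 > 0, so result = 0
¬q: Gödel ¬ of 0.83 = 0 (operand ≠ 0)
((((((p ⊃ p) ⊃ q) ⊃ q) ⊃ q) ⊃ ¬r) ⊃ ¬q): 0 ≤ 0, so result = 1
(((((((p ⊃ p) ⊃ q) ⊃ q) ⊃ q) ⊃ ¬r) ⊃ ¬q) ⊃ q): 1 > 0.83, so result = 0.83
((((((((p ⊃ p) ⊃ q) ⊃ q) ⊃ q) ⊃ ¬r) ⊃ ¬q) ⊃ q) ⊃ r): 0.83 > 0.41, so result = 0.41

0.41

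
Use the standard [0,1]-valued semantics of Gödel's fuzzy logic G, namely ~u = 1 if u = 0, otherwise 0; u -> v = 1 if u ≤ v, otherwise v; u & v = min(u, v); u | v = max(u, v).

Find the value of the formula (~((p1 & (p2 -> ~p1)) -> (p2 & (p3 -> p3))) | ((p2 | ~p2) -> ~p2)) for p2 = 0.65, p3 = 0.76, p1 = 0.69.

~p1: Gödel ¬ of 0.69 = 0 (operand ≠ 0)
(p2 -> ~p1): 0.65 > 0, so result = 0
(p1 & (p2 -> ~p1)) = min(0.69, 0) = 0
(p3 -> p3): 0.76 ≤ 0.76, so result = 1
(p2 & (p3 -> p3)) = min(0.65, 1) = 0.65
((p1 & (p2 -> ~p1)) -> (p2 & (p3 -> p3))): 0 ≤ 0.65, so result = 1
~((p1 & (p2 -> ~p1)) -> (p2 & (p3 -> p3))): Gödel ¬ of 1 = 0 (operand ≠ 0)
~p2: Gödel ¬ of 0.65 = 0 (operand ≠ 0)
(p2 | ~p2) = max(0.65, 0) = 0.65
~p2: Gödel ¬ of 0.65 = 0 (operand ≠ 0)
((p2 | ~p2) -> ~p2): 0.65 > 0, so result = 0
(~((p1 & (p2 -> ~p1)) -> (p2 & (p3 -> p3))) | ((p2 | ~p2) -> ~p2)) = max(0, 0) = 0

0.00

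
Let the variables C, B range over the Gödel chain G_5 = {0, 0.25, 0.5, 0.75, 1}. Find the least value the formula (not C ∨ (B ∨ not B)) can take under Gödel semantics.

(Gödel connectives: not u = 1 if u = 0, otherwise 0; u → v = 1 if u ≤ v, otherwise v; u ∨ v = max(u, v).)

0.25

The minimum is attained at C = 0.25, B = 0.25:
  not C: Gödel ¬ of 0.25 = 0 (operand ≠ 0)
  not B: Gödel ¬ of 0.25 = 0 (operand ≠ 0)
  (B ∨ not B) = max(0.25, 0) = 0.25
  (not C ∨ (B ∨ not B)) = max(0, 0.25) = 0.25
Checking all 25 assignments confirms none give a value below 0.25.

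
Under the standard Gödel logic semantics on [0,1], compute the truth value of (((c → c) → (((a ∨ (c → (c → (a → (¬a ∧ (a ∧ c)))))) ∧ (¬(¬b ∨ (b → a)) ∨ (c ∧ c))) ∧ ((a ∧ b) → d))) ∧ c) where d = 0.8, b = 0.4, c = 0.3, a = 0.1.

0.10

(c → c): 0.3 ≤ 0.3, so result = 1
¬a: Gödel ¬ of 0.1 = 0 (operand ≠ 0)
(a ∧ c) = min(0.1, 0.3) = 0.1
(¬a ∧ (a ∧ c)) = min(0, 0.1) = 0
(a → (¬a ∧ (a ∧ c))): 0.1 > 0, so result = 0
(c → (a → (¬a ∧ (a ∧ c)))): 0.3 > 0, so result = 0
(c → (c → (a → (¬a ∧ (a ∧ c))))): 0.3 > 0, so result = 0
(a ∨ (c → (c → (a → (¬a ∧ (a ∧ c)))))) = max(0.1, 0) = 0.1
¬b: Gödel ¬ of 0.4 = 0 (operand ≠ 0)
(b → a): 0.4 > 0.1, so result = 0.1
(¬b ∨ (b → a)) = max(0, 0.1) = 0.1
¬(¬b ∨ (b → a)): Gödel ¬ of 0.1 = 0 (operand ≠ 0)
(c ∧ c) = min(0.3, 0.3) = 0.3
(¬(¬b ∨ (b → a)) ∨ (c ∧ c)) = max(0, 0.3) = 0.3
((a ∨ (c → (c → (a → (¬a ∧ (a ∧ c)))))) ∧ (¬(¬b ∨ (b → a)) ∨ (c ∧ c))) = min(0.1, 0.3) = 0.1
(a ∧ b) = min(0.1, 0.4) = 0.1
((a ∧ b) → d): 0.1 ≤ 0.8, so result = 1
(((a ∨ (c → (c → (a → (¬a ∧ (a ∧ c)))))) ∧ (¬(¬b ∨ (b → a)) ∨ (c ∧ c))) ∧ ((a ∧ b) → d)) = min(0.1, 1) = 0.1
((c → c) → (((a ∨ (c → (c → (a → (¬a ∧ (a ∧ c)))))) ∧ (¬(¬b ∨ (b → a)) ∨ (c ∧ c))) ∧ ((a ∧ b) → d))): 1 > 0.1, so result = 0.1
(((c → c) → (((a ∨ (c → (c → (a → (¬a ∧ (a ∧ c)))))) ∧ (¬(¬b ∨ (b → a)) ∨ (c ∧ c))) ∧ ((a ∧ b) → d))) ∧ c) = min(0.1, 0.3) = 0.1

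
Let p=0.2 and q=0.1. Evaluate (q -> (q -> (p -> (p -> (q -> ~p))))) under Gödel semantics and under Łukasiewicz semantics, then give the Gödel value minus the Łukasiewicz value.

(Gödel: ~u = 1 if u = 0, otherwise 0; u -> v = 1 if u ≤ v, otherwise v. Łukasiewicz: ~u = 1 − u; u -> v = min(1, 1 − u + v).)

Gödel evaluation:
  ~p: Gödel ¬ of 0.2 = 0 (operand ≠ 0)
  (q -> ~p): 0.1 > 0, so result = 0
  (p -> (q -> ~p)): 0.2 > 0, so result = 0
  (p -> (p -> (q -> ~p))): 0.2 > 0, so result = 0
  (q -> (p -> (p -> (q -> ~p)))): 0.1 > 0, so result = 0
  (q -> (q -> (p -> (p -> (q -> ~p))))): 0.1 > 0, so result = 0
  Gödel value = 0
Łukasiewicz evaluation:
  ~p: Łukasiewicz ¬ gives 1 − 0.2 = 0.8
  (q -> ~p): min(1, 1 − 0.1 + 0.8) = 1
  (p -> (q -> ~p)): min(1, 1 − 0.2 + 1) = 1
  (p -> (p -> (q -> ~p))): min(1, 1 − 0.2 + 1) = 1
  (q -> (p -> (p -> (q -> ~p)))): min(1, 1 − 0.1 + 1) = 1
  (q -> (q -> (p -> (p -> (q -> ~p))))): min(1, 1 − 0.1 + 1) = 1
  Łukasiewicz value = 1
Difference: 0 − 1 = -1.00

-1.00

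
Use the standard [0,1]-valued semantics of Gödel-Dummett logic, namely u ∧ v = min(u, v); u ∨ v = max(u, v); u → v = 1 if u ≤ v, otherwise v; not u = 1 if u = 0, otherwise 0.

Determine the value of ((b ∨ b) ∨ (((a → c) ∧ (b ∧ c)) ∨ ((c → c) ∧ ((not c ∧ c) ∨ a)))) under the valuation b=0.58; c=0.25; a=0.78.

0.78

(b ∨ b) = max(0.58, 0.58) = 0.58
(a → c): 0.78 > 0.25, so result = 0.25
(b ∧ c) = min(0.58, 0.25) = 0.25
((a → c) ∧ (b ∧ c)) = min(0.25, 0.25) = 0.25
(c → c): 0.25 ≤ 0.25, so result = 1
not c: Gödel ¬ of 0.25 = 0 (operand ≠ 0)
(not c ∧ c) = min(0, 0.25) = 0
((not c ∧ c) ∨ a) = max(0, 0.78) = 0.78
((c → c) ∧ ((not c ∧ c) ∨ a)) = min(1, 0.78) = 0.78
(((a → c) ∧ (b ∧ c)) ∨ ((c → c) ∧ ((not c ∧ c) ∨ a))) = max(0.25, 0.78) = 0.78
((b ∨ b) ∨ (((a → c) ∧ (b ∧ c)) ∨ ((c → c) ∧ ((not c ∧ c) ∨ a)))) = max(0.58, 0.78) = 0.78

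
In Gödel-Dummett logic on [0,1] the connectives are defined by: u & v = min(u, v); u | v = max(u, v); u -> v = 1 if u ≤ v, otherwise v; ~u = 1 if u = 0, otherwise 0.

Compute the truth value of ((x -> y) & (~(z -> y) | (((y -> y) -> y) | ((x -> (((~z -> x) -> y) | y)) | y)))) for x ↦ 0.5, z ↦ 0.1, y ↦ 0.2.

0.20

(x -> y): 0.5 > 0.2, so result = 0.2
(z -> y): 0.1 ≤ 0.2, so result = 1
~(z -> y): Gödel ¬ of 1 = 0 (operand ≠ 0)
(y -> y): 0.2 ≤ 0.2, so result = 1
((y -> y) -> y): 1 > 0.2, so result = 0.2
~z: Gödel ¬ of 0.1 = 0 (operand ≠ 0)
(~z -> x): 0 ≤ 0.5, so result = 1
((~z -> x) -> y): 1 > 0.2, so result = 0.2
(((~z -> x) -> y) | y) = max(0.2, 0.2) = 0.2
(x -> (((~z -> x) -> y) | y)): 0.5 > 0.2, so result = 0.2
((x -> (((~z -> x) -> y) | y)) | y) = max(0.2, 0.2) = 0.2
(((y -> y) -> y) | ((x -> (((~z -> x) -> y) | y)) | y)) = max(0.2, 0.2) = 0.2
(~(z -> y) | (((y -> y) -> y) | ((x -> (((~z -> x) -> y) | y)) | y))) = max(0, 0.2) = 0.2
((x -> y) & (~(z -> y) | (((y -> y) -> y) | ((x -> (((~z -> x) -> y) | y)) | y)))) = min(0.2, 0.2) = 0.2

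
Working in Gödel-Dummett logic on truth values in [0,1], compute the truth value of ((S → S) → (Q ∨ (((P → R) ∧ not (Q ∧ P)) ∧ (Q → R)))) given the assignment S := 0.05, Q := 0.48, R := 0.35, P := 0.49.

0.48

(S → S): 0.05 ≤ 0.05, so result = 1
(P → R): 0.49 > 0.35, so result = 0.35
(Q ∧ P) = min(0.48, 0.49) = 0.48
not (Q ∧ P): Gödel ¬ of 0.48 = 0 (operand ≠ 0)
((P → R) ∧ not (Q ∧ P)) = min(0.35, 0) = 0
(Q → R): 0.48 > 0.35, so result = 0.35
(((P → R) ∧ not (Q ∧ P)) ∧ (Q → R)) = min(0, 0.35) = 0
(Q ∨ (((P → R) ∧ not (Q ∧ P)) ∧ (Q → R))) = max(0.48, 0) = 0.48
((S → S) → (Q ∨ (((P → R) ∧ not (Q ∧ P)) ∧ (Q → R)))): 1 > 0.48, so result = 0.48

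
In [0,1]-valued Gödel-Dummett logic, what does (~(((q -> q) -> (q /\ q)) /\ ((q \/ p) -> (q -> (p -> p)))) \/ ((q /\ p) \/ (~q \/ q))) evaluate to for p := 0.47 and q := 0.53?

0.53

(q -> q): 0.53 ≤ 0.53, so result = 1
(q /\ q) = min(0.53, 0.53) = 0.53
((q -> q) -> (q /\ q)): 1 > 0.53, so result = 0.53
(q \/ p) = max(0.53, 0.47) = 0.53
(p -> p): 0.47 ≤ 0.47, so result = 1
(q -> (p -> p)): 0.53 ≤ 1, so result = 1
((q \/ p) -> (q -> (p -> p))): 0.53 ≤ 1, so result = 1
(((q -> q) -> (q /\ q)) /\ ((q \/ p) -> (q -> (p -> p)))) = min(0.53, 1) = 0.53
~(((q -> q) -> (q /\ q)) /\ ((q \/ p) -> (q -> (p -> p)))): Gödel ¬ of 0.53 = 0 (operand ≠ 0)
(q /\ p) = min(0.53, 0.47) = 0.47
~q: Gödel ¬ of 0.53 = 0 (operand ≠ 0)
(~q \/ q) = max(0, 0.53) = 0.53
((q /\ p) \/ (~q \/ q)) = max(0.47, 0.53) = 0.53
(~(((q -> q) -> (q /\ q)) /\ ((q \/ p) -> (q -> (p -> p)))) \/ ((q /\ p) \/ (~q \/ q))) = max(0, 0.53) = 0.53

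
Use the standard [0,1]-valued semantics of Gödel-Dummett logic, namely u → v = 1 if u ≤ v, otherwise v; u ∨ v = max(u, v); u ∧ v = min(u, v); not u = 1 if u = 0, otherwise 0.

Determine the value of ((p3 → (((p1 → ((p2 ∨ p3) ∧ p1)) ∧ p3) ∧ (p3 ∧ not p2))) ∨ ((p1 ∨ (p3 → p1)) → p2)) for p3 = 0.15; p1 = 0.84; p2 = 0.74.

(p2 ∨ p3) = max(0.74, 0.15) = 0.74
((p2 ∨ p3) ∧ p1) = min(0.74, 0.84) = 0.74
(p1 → ((p2 ∨ p3) ∧ p1)): 0.84 > 0.74, so result = 0.74
((p1 → ((p2 ∨ p3) ∧ p1)) ∧ p3) = min(0.74, 0.15) = 0.15
not p2: Gödel ¬ of 0.74 = 0 (operand ≠ 0)
(p3 ∧ not p2) = min(0.15, 0) = 0
(((p1 → ((p2 ∨ p3) ∧ p1)) ∧ p3) ∧ (p3 ∧ not p2)) = min(0.15, 0) = 0
(p3 → (((p1 → ((p2 ∨ p3) ∧ p1)) ∧ p3) ∧ (p3 ∧ not p2))): 0.15 > 0, so result = 0
(p3 → p1): 0.15 ≤ 0.84, so result = 1
(p1 ∨ (p3 → p1)) = max(0.84, 1) = 1
((p1 ∨ (p3 → p1)) → p2): 1 > 0.74, so result = 0.74
((p3 → (((p1 → ((p2 ∨ p3) ∧ p1)) ∧ p3) ∧ (p3 ∧ not p2))) ∨ ((p1 ∨ (p3 → p1)) → p2)) = max(0, 0.74) = 0.74

0.74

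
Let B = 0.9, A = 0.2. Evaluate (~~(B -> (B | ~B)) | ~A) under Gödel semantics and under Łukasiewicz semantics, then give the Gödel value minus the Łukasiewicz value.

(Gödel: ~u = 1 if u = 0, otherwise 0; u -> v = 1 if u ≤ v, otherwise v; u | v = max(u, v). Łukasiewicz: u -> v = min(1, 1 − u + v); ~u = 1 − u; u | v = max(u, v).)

0.00

Gödel evaluation:
  ~B: Gödel ¬ of 0.9 = 0 (operand ≠ 0)
  (B | ~B) = max(0.9, 0) = 0.9
  (B -> (B | ~B)): 0.9 ≤ 0.9, so result = 1
  ~(B -> (B | ~B)): Gödel ¬ of 1 = 0 (operand ≠ 0)
  ~~(B -> (B | ~B)): Gödel ¬ of 0 = 1 (operand is 0)
  ~A: Gödel ¬ of 0.2 = 0 (operand ≠ 0)
  (~~(B -> (B | ~B)) | ~A) = max(1, 0) = 1
  Gödel value = 1
Łukasiewicz evaluation:
  ~B: Łukasiewicz ¬ gives 1 − 0.9 = 0.1
  (B | ~B) = max(0.9, 0.1) = 0.9
  (B -> (B | ~B)): min(1, 1 − 0.9 + 0.9) = 1
  ~(B -> (B | ~B)): Łukasiewicz ¬ gives 1 − 1 = 0
  ~~(B -> (B | ~B)): Łukasiewicz ¬ gives 1 − 0 = 1
  ~A: Łukasiewicz ¬ gives 1 − 0.2 = 0.8
  (~~(B -> (B | ~B)) | ~A) = max(1, 0.8) = 1
  Łukasiewicz value = 1
Difference: 1 − 1 = 0.00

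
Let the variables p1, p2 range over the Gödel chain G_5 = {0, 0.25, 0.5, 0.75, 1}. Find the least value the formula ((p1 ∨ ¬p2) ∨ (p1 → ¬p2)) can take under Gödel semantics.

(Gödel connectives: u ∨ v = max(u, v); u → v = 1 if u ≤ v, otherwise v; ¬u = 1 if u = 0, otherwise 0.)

The minimum is attained at p1 = 0.25, p2 = 0.25:
  ¬p2: Gödel ¬ of 0.25 = 0 (operand ≠ 0)
  (p1 ∨ ¬p2) = max(0.25, 0) = 0.25
  ¬p2: Gödel ¬ of 0.25 = 0 (operand ≠ 0)
  (p1 → ¬p2): 0.25 > 0, so result = 0
  ((p1 ∨ ¬p2) ∨ (p1 → ¬p2)) = max(0.25, 0) = 0.25
Checking all 25 assignments confirms none give a value below 0.25.

0.25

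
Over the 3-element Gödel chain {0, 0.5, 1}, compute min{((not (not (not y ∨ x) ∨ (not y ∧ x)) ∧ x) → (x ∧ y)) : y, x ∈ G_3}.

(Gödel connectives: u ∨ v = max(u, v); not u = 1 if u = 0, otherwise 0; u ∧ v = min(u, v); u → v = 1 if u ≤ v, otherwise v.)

The minimum is attained at y = 0.5, x = 1:
  not y: Gödel ¬ of 0.5 = 0 (operand ≠ 0)
  (not y ∨ x) = max(0, 1) = 1
  not (not y ∨ x): Gödel ¬ of 1 = 0 (operand ≠ 0)
  not y: Gödel ¬ of 0.5 = 0 (operand ≠ 0)
  (not y ∧ x) = min(0, 1) = 0
  (not (not y ∨ x) ∨ (not y ∧ x)) = max(0, 0) = 0
  not (not (not y ∨ x) ∨ (not y ∧ x)): Gödel ¬ of 0 = 1 (operand is 0)
  (not (not (not y ∨ x) ∨ (not y ∧ x)) ∧ x) = min(1, 1) = 1
  (x ∧ y) = min(1, 0.5) = 0.5
  ((not (not (not y ∨ x) ∨ (not y ∧ x)) ∧ x) → (x ∧ y)): 1 > 0.5, so result = 0.5
Checking all 9 assignments confirms none give a value below 0.50.

0.50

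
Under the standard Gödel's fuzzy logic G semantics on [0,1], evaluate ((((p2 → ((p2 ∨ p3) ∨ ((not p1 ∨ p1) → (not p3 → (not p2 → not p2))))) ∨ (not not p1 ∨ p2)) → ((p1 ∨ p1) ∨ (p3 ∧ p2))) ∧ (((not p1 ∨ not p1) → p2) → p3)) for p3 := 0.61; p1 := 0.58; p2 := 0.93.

0.61

(p2 ∨ p3) = max(0.93, 0.61) = 0.93
not p1: Gödel ¬ of 0.58 = 0 (operand ≠ 0)
(not p1 ∨ p1) = max(0, 0.58) = 0.58
not p3: Gödel ¬ of 0.61 = 0 (operand ≠ 0)
not p2: Gödel ¬ of 0.93 = 0 (operand ≠ 0)
not p2: Gödel ¬ of 0.93 = 0 (operand ≠ 0)
(not p2 → not p2): 0 ≤ 0, so result = 1
(not p3 → (not p2 → not p2)): 0 ≤ 1, so result = 1
((not p1 ∨ p1) → (not p3 → (not p2 → not p2))): 0.58 ≤ 1, so result = 1
((p2 ∨ p3) ∨ ((not p1 ∨ p1) → (not p3 → (not p2 → not p2)))) = max(0.93, 1) = 1
(p2 → ((p2 ∨ p3) ∨ ((not p1 ∨ p1) → (not p3 → (not p2 → not p2))))): 0.93 ≤ 1, so result = 1
not p1: Gödel ¬ of 0.58 = 0 (operand ≠ 0)
not not p1: Gödel ¬ of 0 = 1 (operand is 0)
(not not p1 ∨ p2) = max(1, 0.93) = 1
((p2 → ((p2 ∨ p3) ∨ ((not p1 ∨ p1) → (not p3 → (not p2 → not p2))))) ∨ (not not p1 ∨ p2)) = max(1, 1) = 1
(p1 ∨ p1) = max(0.58, 0.58) = 0.58
(p3 ∧ p2) = min(0.61, 0.93) = 0.61
((p1 ∨ p1) ∨ (p3 ∧ p2)) = max(0.58, 0.61) = 0.61
(((p2 → ((p2 ∨ p3) ∨ ((not p1 ∨ p1) → (not p3 → (not p2 → not p2))))) ∨ (not not p1 ∨ p2)) → ((p1 ∨ p1) ∨ (p3 ∧ p2))): 1 > 0.61, so result = 0.61
not p1: Gödel ¬ of 0.58 = 0 (operand ≠ 0)
not p1: Gödel ¬ of 0.58 = 0 (operand ≠ 0)
(not p1 ∨ not p1) = max(0, 0) = 0
((not p1 ∨ not p1) → p2): 0 ≤ 0.93, so result = 1
(((not p1 ∨ not p1) → p2) → p3): 1 > 0.61, so result = 0.61
((((p2 → ((p2 ∨ p3) ∨ ((not p1 ∨ p1) → (not p3 → (not p2 → not p2))))) ∨ (not not p1 ∨ p2)) → ((p1 ∨ p1) ∨ (p3 ∧ p2))) ∧ (((not p1 ∨ not p1) → p2) → p3)) = min(0.61, 0.61) = 0.61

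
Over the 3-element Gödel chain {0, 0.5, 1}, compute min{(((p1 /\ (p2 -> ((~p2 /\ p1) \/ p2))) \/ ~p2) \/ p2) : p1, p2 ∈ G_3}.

The minimum is attained at p1 = 0, p2 = 0.5:
  ~p2: Gödel ¬ of 0.5 = 0 (operand ≠ 0)
  (~p2 /\ p1) = min(0, 0) = 0
  ((~p2 /\ p1) \/ p2) = max(0, 0.5) = 0.5
  (p2 -> ((~p2 /\ p1) \/ p2)): 0.5 ≤ 0.5, so result = 1
  (p1 /\ (p2 -> ((~p2 /\ p1) \/ p2))) = min(0, 1) = 0
  ~p2: Gödel ¬ of 0.5 = 0 (operand ≠ 0)
  ((p1 /\ (p2 -> ((~p2 /\ p1) \/ p2))) \/ ~p2) = max(0, 0) = 0
  (((p1 /\ (p2 -> ((~p2 /\ p1) \/ p2))) \/ ~p2) \/ p2) = max(0, 0.5) = 0.5
Checking all 9 assignments confirms none give a value below 0.50.

0.50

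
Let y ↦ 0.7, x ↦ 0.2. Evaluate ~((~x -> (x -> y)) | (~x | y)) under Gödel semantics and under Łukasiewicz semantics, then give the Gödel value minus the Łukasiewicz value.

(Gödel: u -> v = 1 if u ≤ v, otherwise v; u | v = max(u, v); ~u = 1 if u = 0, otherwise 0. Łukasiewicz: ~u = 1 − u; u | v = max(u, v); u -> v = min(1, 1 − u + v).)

Gödel evaluation:
  ~x: Gödel ¬ of 0.2 = 0 (operand ≠ 0)
  (x -> y): 0.2 ≤ 0.7, so result = 1
  (~x -> (x -> y)): 0 ≤ 1, so result = 1
  ~x: Gödel ¬ of 0.2 = 0 (operand ≠ 0)
  (~x | y) = max(0, 0.7) = 0.7
  ((~x -> (x -> y)) | (~x | y)) = max(1, 0.7) = 1
  ~((~x -> (x -> y)) | (~x | y)): Gödel ¬ of 1 = 0 (operand ≠ 0)
  Gödel value = 0
Łukasiewicz evaluation:
  ~x: Łukasiewicz ¬ gives 1 − 0.2 = 0.8
  (x -> y): min(1, 1 − 0.2 + 0.7) = 1
  (~x -> (x -> y)): min(1, 1 − 0.8 + 1) = 1
  ~x: Łukasiewicz ¬ gives 1 − 0.2 = 0.8
  (~x | y) = max(0.8, 0.7) = 0.8
  ((~x -> (x -> y)) | (~x | y)) = max(1, 0.8) = 1
  ~((~x -> (x -> y)) | (~x | y)): Łukasiewicz ¬ gives 1 − 1 = 0
  Łukasiewicz value = 0
Difference: 0 − 0 = 0.00

0.00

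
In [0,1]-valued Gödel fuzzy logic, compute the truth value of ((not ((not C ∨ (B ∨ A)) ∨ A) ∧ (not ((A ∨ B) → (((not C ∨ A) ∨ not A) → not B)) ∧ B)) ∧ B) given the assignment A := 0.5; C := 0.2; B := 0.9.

0.00

not C: Gödel ¬ of 0.2 = 0 (operand ≠ 0)
(B ∨ A) = max(0.9, 0.5) = 0.9
(not C ∨ (B ∨ A)) = max(0, 0.9) = 0.9
((not C ∨ (B ∨ A)) ∨ A) = max(0.9, 0.5) = 0.9
not ((not C ∨ (B ∨ A)) ∨ A): Gödel ¬ of 0.9 = 0 (operand ≠ 0)
(A ∨ B) = max(0.5, 0.9) = 0.9
not C: Gödel ¬ of 0.2 = 0 (operand ≠ 0)
(not C ∨ A) = max(0, 0.5) = 0.5
not A: Gödel ¬ of 0.5 = 0 (operand ≠ 0)
((not C ∨ A) ∨ not A) = max(0.5, 0) = 0.5
not B: Gödel ¬ of 0.9 = 0 (operand ≠ 0)
(((not C ∨ A) ∨ not A) → not B): 0.5 > 0, so result = 0
((A ∨ B) → (((not C ∨ A) ∨ not A) → not B)): 0.9 > 0, so result = 0
not ((A ∨ B) → (((not C ∨ A) ∨ not A) → not B)): Gödel ¬ of 0 = 1 (operand is 0)
(not ((A ∨ B) → (((not C ∨ A) ∨ not A) → not B)) ∧ B) = min(1, 0.9) = 0.9
(not ((not C ∨ (B ∨ A)) ∨ A) ∧ (not ((A ∨ B) → (((not C ∨ A) ∨ not A) → not B)) ∧ B)) = min(0, 0.9) = 0
((not ((not C ∨ (B ∨ A)) ∨ A) ∧ (not ((A ∨ B) → (((not C ∨ A) ∨ not A) → not B)) ∧ B)) ∧ B) = min(0, 0.9) = 0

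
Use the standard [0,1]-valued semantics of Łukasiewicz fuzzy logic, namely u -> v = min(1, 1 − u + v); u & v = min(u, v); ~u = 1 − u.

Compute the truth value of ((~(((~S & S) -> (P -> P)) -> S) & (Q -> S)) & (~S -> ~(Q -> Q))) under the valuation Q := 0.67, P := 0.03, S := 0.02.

~S: Łukasiewicz ¬ gives 1 − 0.02 = 0.98
(~S & S) = min(0.98, 0.02) = 0.02
(P -> P): min(1, 1 − 0.03 + 0.03) = 1
((~S & S) -> (P -> P)): min(1, 1 − 0.02 + 1) = 1
(((~S & S) -> (P -> P)) -> S): min(1, 1 − 1 + 0.02) = 0.02
~(((~S & S) -> (P -> P)) -> S): Łukasiewicz ¬ gives 1 − 0.02 = 0.98
(Q -> S): min(1, 1 − 0.67 + 0.02) = 0.35
(~(((~S & S) -> (P -> P)) -> S) & (Q -> S)) = min(0.98, 0.35) = 0.35
~S: Łukasiewicz ¬ gives 1 − 0.02 = 0.98
(Q -> Q): min(1, 1 − 0.67 + 0.67) = 1
~(Q -> Q): Łukasiewicz ¬ gives 1 − 1 = 0
(~S -> ~(Q -> Q)): min(1, 1 − 0.98 + 0) = 0.02
((~(((~S & S) -> (P -> P)) -> S) & (Q -> S)) & (~S -> ~(Q -> Q))) = min(0.35, 0.02) = 0.02

0.02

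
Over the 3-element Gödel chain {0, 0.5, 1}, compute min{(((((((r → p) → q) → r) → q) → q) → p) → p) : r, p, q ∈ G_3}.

The minimum is attained at r = 0, p = 0.5, q = 0.5:
  (r → p): 0 ≤ 0.5, so result = 1
  ((r → p) → q): 1 > 0.5, so result = 0.5
  (((r → p) → q) → r): 0.5 > 0, so result = 0
  ((((r → p) → q) → r) → q): 0 ≤ 0.5, so result = 1
  (((((r → p) → q) → r) → q) → q): 1 > 0.5, so result = 0.5
  ((((((r → p) → q) → r) → q) → q) → p): 0.5 ≤ 0.5, so result = 1
  (((((((r → p) → q) → r) → q) → q) → p) → p): 1 > 0.5, so result = 0.5
Checking all 27 assignments confirms none give a value below 0.50.

0.50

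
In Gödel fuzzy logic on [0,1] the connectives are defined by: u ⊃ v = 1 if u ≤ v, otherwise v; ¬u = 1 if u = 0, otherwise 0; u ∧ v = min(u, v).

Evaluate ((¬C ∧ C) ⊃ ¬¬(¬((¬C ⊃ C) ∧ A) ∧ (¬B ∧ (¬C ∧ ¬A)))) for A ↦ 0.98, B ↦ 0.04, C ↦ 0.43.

¬C: Gödel ¬ of 0.43 = 0 (operand ≠ 0)
(¬C ∧ C) = min(0, 0.43) = 0
¬C: Gödel ¬ of 0.43 = 0 (operand ≠ 0)
(¬C ⊃ C): 0 ≤ 0.43, so result = 1
((¬C ⊃ C) ∧ A) = min(1, 0.98) = 0.98
¬((¬C ⊃ C) ∧ A): Gödel ¬ of 0.98 = 0 (operand ≠ 0)
¬B: Gödel ¬ of 0.04 = 0 (operand ≠ 0)
¬C: Gödel ¬ of 0.43 = 0 (operand ≠ 0)
¬A: Gödel ¬ of 0.98 = 0 (operand ≠ 0)
(¬C ∧ ¬A) = min(0, 0) = 0
(¬B ∧ (¬C ∧ ¬A)) = min(0, 0) = 0
(¬((¬C ⊃ C) ∧ A) ∧ (¬B ∧ (¬C ∧ ¬A))) = min(0, 0) = 0
¬(¬((¬C ⊃ C) ∧ A) ∧ (¬B ∧ (¬C ∧ ¬A))): Gödel ¬ of 0 = 1 (operand is 0)
¬¬(¬((¬C ⊃ C) ∧ A) ∧ (¬B ∧ (¬C ∧ ¬A))): Gödel ¬ of 1 = 0 (operand ≠ 0)
((¬C ∧ C) ⊃ ¬¬(¬((¬C ⊃ C) ∧ A) ∧ (¬B ∧ (¬C ∧ ¬A)))): 0 ≤ 0, so result = 1

1.00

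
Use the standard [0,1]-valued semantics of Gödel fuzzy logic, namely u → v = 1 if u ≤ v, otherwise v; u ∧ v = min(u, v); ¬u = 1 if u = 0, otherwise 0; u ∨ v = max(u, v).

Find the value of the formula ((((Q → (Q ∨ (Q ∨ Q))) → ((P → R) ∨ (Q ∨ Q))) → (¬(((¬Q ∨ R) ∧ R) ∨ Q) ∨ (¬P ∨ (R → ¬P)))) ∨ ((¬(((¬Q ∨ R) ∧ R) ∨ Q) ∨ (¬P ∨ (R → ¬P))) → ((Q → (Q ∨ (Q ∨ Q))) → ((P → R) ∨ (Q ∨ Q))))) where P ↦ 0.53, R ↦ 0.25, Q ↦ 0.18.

1.00

(Q ∨ Q) = max(0.18, 0.18) = 0.18
(Q ∨ (Q ∨ Q)) = max(0.18, 0.18) = 0.18
(Q → (Q ∨ (Q ∨ Q))): 0.18 ≤ 0.18, so result = 1
(P → R): 0.53 > 0.25, so result = 0.25
(Q ∨ Q) = max(0.18, 0.18) = 0.18
((P → R) ∨ (Q ∨ Q)) = max(0.25, 0.18) = 0.25
((Q → (Q ∨ (Q ∨ Q))) → ((P → R) ∨ (Q ∨ Q))): 1 > 0.25, so result = 0.25
¬Q: Gödel ¬ of 0.18 = 0 (operand ≠ 0)
(¬Q ∨ R) = max(0, 0.25) = 0.25
((¬Q ∨ R) ∧ R) = min(0.25, 0.25) = 0.25
(((¬Q ∨ R) ∧ R) ∨ Q) = max(0.25, 0.18) = 0.25
¬(((¬Q ∨ R) ∧ R) ∨ Q): Gödel ¬ of 0.25 = 0 (operand ≠ 0)
¬P: Gödel ¬ of 0.53 = 0 (operand ≠ 0)
¬P: Gödel ¬ of 0.53 = 0 (operand ≠ 0)
(R → ¬P): 0.25 > 0, so result = 0
(¬P ∨ (R → ¬P)) = max(0, 0) = 0
(¬(((¬Q ∨ R) ∧ R) ∨ Q) ∨ (¬P ∨ (R → ¬P))) = max(0, 0) = 0
(((Q → (Q ∨ (Q ∨ Q))) → ((P → R) ∨ (Q ∨ Q))) → (¬(((¬Q ∨ R) ∧ R) ∨ Q) ∨ (¬P ∨ (R → ¬P)))): 0.25 > 0, so result = 0
¬Q: Gödel ¬ of 0.18 = 0 (operand ≠ 0)
(¬Q ∨ R) = max(0, 0.25) = 0.25
((¬Q ∨ R) ∧ R) = min(0.25, 0.25) = 0.25
(((¬Q ∨ R) ∧ R) ∨ Q) = max(0.25, 0.18) = 0.25
¬(((¬Q ∨ R) ∧ R) ∨ Q): Gödel ¬ of 0.25 = 0 (operand ≠ 0)
¬P: Gödel ¬ of 0.53 = 0 (operand ≠ 0)
¬P: Gödel ¬ of 0.53 = 0 (operand ≠ 0)
(R → ¬P): 0.25 > 0, so result = 0
(¬P ∨ (R → ¬P)) = max(0, 0) = 0
(¬(((¬Q ∨ R) ∧ R) ∨ Q) ∨ (¬P ∨ (R → ¬P))) = max(0, 0) = 0
(Q ∨ Q) = max(0.18, 0.18) = 0.18
(Q ∨ (Q ∨ Q)) = max(0.18, 0.18) = 0.18
(Q → (Q ∨ (Q ∨ Q))): 0.18 ≤ 0.18, so result = 1
(P → R): 0.53 > 0.25, so result = 0.25
(Q ∨ Q) = max(0.18, 0.18) = 0.18
((P → R) ∨ (Q ∨ Q)) = max(0.25, 0.18) = 0.25
((Q → (Q ∨ (Q ∨ Q))) → ((P → R) ∨ (Q ∨ Q))): 1 > 0.25, so result = 0.25
((¬(((¬Q ∨ R) ∧ R) ∨ Q) ∨ (¬P ∨ (R → ¬P))) → ((Q → (Q ∨ (Q ∨ Q))) → ((P → R) ∨ (Q ∨ Q)))): 0 ≤ 0.25, so result = 1
((((Q → (Q ∨ (Q ∨ Q))) → ((P → R) ∨ (Q ∨ Q))) → (¬(((¬Q ∨ R) ∧ R) ∨ Q) ∨ (¬P ∨ (R → ¬P)))) ∨ ((¬(((¬Q ∨ R) ∧ R) ∨ Q) ∨ (¬P ∨ (R → ¬P))) → ((Q → (Q ∨ (Q ∨ Q))) → ((P → R) ∨ (Q ∨ Q))))) = max(0, 1) = 1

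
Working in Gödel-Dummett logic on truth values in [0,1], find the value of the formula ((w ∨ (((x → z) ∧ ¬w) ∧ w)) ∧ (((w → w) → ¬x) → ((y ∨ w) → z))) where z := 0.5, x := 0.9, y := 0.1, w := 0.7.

0.70

(x → z): 0.9 > 0.5, so result = 0.5
¬w: Gödel ¬ of 0.7 = 0 (operand ≠ 0)
((x → z) ∧ ¬w) = min(0.5, 0) = 0
(((x → z) ∧ ¬w) ∧ w) = min(0, 0.7) = 0
(w ∨ (((x → z) ∧ ¬w) ∧ w)) = max(0.7, 0) = 0.7
(w → w): 0.7 ≤ 0.7, so result = 1
¬x: Gödel ¬ of 0.9 = 0 (operand ≠ 0)
((w → w) → ¬x): 1 > 0, so result = 0
(y ∨ w) = max(0.1, 0.7) = 0.7
((y ∨ w) → z): 0.7 > 0.5, so result = 0.5
(((w → w) → ¬x) → ((y ∨ w) → z)): 0 ≤ 0.5, so result = 1
((w ∨ (((x → z) ∧ ¬w) ∧ w)) ∧ (((w → w) → ¬x) → ((y ∨ w) → z))) = min(0.7, 1) = 0.7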